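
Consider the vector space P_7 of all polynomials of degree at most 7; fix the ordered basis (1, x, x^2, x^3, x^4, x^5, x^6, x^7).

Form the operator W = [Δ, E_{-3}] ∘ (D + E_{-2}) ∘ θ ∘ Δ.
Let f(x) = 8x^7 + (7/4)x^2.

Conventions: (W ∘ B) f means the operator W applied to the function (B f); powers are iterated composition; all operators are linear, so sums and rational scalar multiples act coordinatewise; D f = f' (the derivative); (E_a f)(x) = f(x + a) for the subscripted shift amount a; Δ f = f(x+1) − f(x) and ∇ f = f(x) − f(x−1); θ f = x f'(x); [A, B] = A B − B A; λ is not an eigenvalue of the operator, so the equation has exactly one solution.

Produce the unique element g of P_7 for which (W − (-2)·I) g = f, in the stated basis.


the result is g(x) = 4x^7 + (7/8)x^2

write g with unknown coordinates in the stated basis and equate coefficients in (W − (-2)·I) g = f
solving from the highest basis element down gives g = 4x^7 + (7/8)x^2
check: W g = 0
so W g − (-2)·g = 8x^7 + (7/4)x^2 = f ✓


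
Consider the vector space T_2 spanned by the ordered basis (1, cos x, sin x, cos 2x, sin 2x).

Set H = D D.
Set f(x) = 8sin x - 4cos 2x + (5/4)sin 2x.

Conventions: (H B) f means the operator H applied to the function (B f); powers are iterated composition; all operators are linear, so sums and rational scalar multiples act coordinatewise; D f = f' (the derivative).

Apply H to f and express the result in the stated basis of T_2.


D f = 8cos x + (5/2)cos 2x + 8sin 2x
D D f = -8sin x + 16cos 2x - 5sin 2x

the result is g(x) = -8sin x + 16cos 2x - 5sin 2x


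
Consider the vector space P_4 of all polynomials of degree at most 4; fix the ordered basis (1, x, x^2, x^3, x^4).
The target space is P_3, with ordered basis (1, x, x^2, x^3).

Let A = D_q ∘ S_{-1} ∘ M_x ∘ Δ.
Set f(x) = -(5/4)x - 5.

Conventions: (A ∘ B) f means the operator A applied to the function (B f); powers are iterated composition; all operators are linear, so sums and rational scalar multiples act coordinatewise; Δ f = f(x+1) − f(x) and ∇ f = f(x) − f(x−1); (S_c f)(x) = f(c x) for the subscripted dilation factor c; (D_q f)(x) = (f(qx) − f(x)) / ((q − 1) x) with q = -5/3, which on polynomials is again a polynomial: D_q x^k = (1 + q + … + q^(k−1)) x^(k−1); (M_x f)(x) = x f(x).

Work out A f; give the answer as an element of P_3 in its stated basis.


Δ f = -5/4
M_x Δ f = -(5/4)x
S_{-1} M_x Δ f = (5/4)x
D_q (S_{-1} ∘ M_x ∘ Δ) f = 5/4

the result is g(x) = 5/4


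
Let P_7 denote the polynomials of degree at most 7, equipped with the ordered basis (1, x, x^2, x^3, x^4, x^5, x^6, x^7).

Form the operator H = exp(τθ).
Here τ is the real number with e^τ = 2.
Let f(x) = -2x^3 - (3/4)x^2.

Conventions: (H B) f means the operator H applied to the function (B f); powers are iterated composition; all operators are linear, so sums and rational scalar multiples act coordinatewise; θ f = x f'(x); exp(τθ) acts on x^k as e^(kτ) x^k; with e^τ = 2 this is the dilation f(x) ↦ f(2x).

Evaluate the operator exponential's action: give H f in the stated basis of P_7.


exp(τθ) x^k = e^(kτ) x^k; with e^τ = 2 this sends x^k to 2^k x^k
x^2 ↦ 4 x^2
x^3 ↦ 8 x^3
applying this coordinatewise to f: exp(τθ) f = -16x^3 - 3x^2

the result is g(x) = -16x^3 - 3x^2


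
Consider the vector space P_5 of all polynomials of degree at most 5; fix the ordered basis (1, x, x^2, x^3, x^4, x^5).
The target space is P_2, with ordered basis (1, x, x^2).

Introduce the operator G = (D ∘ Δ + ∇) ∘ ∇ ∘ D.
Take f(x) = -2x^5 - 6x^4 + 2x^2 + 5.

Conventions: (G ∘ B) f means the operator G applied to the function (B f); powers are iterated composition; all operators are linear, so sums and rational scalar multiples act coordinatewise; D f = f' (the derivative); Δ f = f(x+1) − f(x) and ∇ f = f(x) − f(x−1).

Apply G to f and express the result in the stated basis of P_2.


D f = -10x^4 - 24x^3 + 4x
∇ D f = -40x^3 - 12x^2 + 32x - 10
Δ (∇ ∘ D) f = -120x^2 - 144x - 20
D Δ (∇ ∘ D) f = -240x - 144
∇ (∇ ∘ D) f = -120x^2 + 96x + 4
(D ∘ Δ + ∇) (∇ ∘ D) f = -120x^2 - 144x - 140

g(x) = -120x^2 - 144x - 140


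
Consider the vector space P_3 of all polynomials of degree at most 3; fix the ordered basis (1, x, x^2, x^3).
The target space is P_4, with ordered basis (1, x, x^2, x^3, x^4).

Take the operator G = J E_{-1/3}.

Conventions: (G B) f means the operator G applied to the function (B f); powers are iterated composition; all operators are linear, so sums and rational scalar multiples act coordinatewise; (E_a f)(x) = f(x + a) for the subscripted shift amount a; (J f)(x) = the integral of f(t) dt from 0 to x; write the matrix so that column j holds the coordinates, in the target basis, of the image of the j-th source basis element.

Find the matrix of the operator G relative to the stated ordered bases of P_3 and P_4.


the matrix is [[0, 0, 0, 0]; [1, -1/3, 1/9, -1/27]; [0, 1/2, -1/3, 1/6]; [0, 0, 1/3, -1/3]; [0, 0, 0, 1/4]] (rows listed top to bottom)

image of 1: x
image of x: (1/2)x^2 - (1/3)x
image of x^2: (1/3)x^3 - (1/3)x^2 + (1/9)x
image of x^3: (1/4)x^4 - (1/3)x^3 + (1/6)x^2 - (1/27)x
each image's coordinates form column j of the matrix


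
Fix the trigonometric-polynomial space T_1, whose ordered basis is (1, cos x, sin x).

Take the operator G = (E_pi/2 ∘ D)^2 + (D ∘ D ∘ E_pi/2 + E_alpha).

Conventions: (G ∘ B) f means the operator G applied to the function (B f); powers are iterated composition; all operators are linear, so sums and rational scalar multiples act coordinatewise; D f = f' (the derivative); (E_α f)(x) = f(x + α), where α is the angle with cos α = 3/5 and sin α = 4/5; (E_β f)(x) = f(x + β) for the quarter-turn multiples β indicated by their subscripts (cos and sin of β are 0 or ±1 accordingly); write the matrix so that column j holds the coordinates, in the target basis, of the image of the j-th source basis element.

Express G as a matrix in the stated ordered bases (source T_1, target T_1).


the matrix is [[1, 0, 0]; [0, 8/5, -1/5]; [0, 1/5, 8/5]] (rows listed top to bottom)

image of 1: 1
image of cos x: (8/5)cos x + (1/5)sin x
image of sin x: -(1/5)cos x + (8/5)sin x
each image's coordinates form column j of the matrix


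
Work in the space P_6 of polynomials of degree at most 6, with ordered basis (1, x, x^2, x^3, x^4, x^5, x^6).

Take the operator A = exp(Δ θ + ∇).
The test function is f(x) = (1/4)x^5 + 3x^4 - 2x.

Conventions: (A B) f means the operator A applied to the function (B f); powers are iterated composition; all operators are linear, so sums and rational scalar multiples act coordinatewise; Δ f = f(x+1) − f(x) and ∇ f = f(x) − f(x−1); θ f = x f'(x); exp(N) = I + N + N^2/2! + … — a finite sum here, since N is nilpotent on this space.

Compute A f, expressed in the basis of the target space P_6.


the image equals g(x) = (1/4)x^5 + (21/2)x^4 + 145x^3 + (1713/2)x^2 + 2130x + 6661/4

order-1 term: (15/2)x^4 + 70x^3 + 69x^2 + 65x + 13/2
order-2 term: 75x^3 + (975/2)x^2 + 492x + 1003/4
order-3 term: 300x^2 + 1125x + 1181/2
order-4 term: 450x + 1275/2
order-5 term: 180
the series for exp(Δ θ + ∇) f terminates at order 5
exp(Δ θ + ∇) f = (1/4)x^5 + (21/2)x^4 + 145x^3 + (1713/2)x^2 + 2130x + 6661/4


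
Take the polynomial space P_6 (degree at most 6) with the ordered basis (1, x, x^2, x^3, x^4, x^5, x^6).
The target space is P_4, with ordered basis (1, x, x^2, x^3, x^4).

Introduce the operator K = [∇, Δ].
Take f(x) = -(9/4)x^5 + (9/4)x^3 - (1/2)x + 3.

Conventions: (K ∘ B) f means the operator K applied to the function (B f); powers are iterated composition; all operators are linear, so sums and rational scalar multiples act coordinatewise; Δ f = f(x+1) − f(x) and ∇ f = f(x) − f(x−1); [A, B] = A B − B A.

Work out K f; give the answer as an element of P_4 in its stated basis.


Δ f = -(45/4)x^4 - (45/2)x^3 - (63/4)x^2 - (9/2)x - 1/2
∇ Δ f = -45x^3 - 9x
∇ f = -(45/4)x^4 + (45/2)x^3 - (63/4)x^2 + (9/2)x - 1/2
Δ ∇ f = -45x^3 - 9x
[∇, Δ] f = 0

the image equals g(x) = 0


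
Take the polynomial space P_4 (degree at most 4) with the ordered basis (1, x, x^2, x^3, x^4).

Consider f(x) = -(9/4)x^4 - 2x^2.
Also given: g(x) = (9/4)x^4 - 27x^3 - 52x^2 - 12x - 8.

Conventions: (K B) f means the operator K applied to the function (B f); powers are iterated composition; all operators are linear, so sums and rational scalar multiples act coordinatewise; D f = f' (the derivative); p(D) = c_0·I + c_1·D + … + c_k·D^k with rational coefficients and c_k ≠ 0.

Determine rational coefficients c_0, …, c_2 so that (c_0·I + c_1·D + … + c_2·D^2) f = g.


D^0 f = -(9/4)x^4 - 2x^2
D^1 f = -9x^3 - 4x
D^2 f = -27x^2 - 4
matching coefficients of g against c_0 f + c_1 Df + … from the top degree down determines the c_i
solution: c_0 = -1, c_1 = 3, c_2 = 2

p(D) = -I + 3·D + 2·D^2, i.e. c_0 = -1, c_1 = 3, c_2 = 2


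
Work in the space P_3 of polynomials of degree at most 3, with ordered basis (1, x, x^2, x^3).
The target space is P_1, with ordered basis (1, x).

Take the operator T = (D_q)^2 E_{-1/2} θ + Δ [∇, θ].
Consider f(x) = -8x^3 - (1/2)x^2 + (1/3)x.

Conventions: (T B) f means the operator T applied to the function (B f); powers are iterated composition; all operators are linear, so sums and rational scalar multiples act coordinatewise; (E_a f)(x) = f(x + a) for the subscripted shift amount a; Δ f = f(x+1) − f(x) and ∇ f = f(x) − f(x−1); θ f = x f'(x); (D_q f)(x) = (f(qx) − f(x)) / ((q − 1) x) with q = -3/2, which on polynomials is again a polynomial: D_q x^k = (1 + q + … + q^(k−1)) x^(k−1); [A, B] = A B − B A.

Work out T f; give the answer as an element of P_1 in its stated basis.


the image equals g(x) = -27x + 11/2

θ f = -24x^3 - x^2 + (1/3)x
E_{-1/2} θ f = -24x^3 + 35x^2 - (50/3)x + 31/12
D_q E_{-1/2} θ f = -42x^2 - (35/2)x - 50/3
D_q D_q E_{-1/2} θ f = 21x - 35/2
θ f = -24x^3 - x^2 + (1/3)x
∇ θ f = -72x^2 + 70x - 68/3
∇ f = -24x^2 + 23x - 43/6
θ ∇ f = -48x^2 + 23x
[∇, θ] f = -24x^2 + 47x - 68/3
Δ [∇, θ] f = -48x + 23
((D_q)^2 E_{-1/2} θ + Δ [∇, θ]) f = -27x + 11/2


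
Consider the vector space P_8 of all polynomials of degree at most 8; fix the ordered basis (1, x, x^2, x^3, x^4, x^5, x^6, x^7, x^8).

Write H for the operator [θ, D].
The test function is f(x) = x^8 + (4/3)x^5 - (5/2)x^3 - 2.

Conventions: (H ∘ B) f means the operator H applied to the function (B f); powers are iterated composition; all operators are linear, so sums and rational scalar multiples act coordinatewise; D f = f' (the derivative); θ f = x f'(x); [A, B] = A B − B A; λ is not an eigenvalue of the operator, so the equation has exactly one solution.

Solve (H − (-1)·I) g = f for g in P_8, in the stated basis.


write g with unknown coordinates in the stated basis and equate coefficients in (H − (-1)·I) g = f
solving from the highest basis element down gives g = x^8 + 8x^7 + 56x^6 + (1012/3)x^5 + (5060/3)x^4 + (40465/6)x^3 + (40465/2)x^2 + 40465x + 40463
check: H g = -8x^7 - 56x^6 - 336x^5 - (5060/3)x^4 - (20240/3)x^3 - (40465/2)x^2 - 40465x - 40465
so H g − (-1)·g = x^8 + (4/3)x^5 - (5/2)x^3 - 2 = f ✓

the image equals g(x) = x^8 + 8x^7 + 56x^6 + (1012/3)x^5 + (5060/3)x^4 + (40465/6)x^3 + (40465/2)x^2 + 40465x + 40463


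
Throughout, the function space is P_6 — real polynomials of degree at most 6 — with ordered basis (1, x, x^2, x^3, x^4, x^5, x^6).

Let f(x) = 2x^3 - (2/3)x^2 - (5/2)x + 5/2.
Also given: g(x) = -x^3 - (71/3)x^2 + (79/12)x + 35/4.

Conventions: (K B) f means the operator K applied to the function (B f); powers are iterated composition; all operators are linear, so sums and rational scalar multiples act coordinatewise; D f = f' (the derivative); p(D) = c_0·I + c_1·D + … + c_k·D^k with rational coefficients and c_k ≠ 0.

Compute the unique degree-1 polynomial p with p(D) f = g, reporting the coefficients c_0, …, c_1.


D^0 f = 2x^3 - (2/3)x^2 - (5/2)x + 5/2
D^1 f = 6x^2 - (4/3)x - 5/2
matching coefficients of g against c_0 f + c_1 Df + … from the top degree down determines the c_i
solution: c_0 = -1/2, c_1 = -4

c_0 = -1/2, c_1 = -4


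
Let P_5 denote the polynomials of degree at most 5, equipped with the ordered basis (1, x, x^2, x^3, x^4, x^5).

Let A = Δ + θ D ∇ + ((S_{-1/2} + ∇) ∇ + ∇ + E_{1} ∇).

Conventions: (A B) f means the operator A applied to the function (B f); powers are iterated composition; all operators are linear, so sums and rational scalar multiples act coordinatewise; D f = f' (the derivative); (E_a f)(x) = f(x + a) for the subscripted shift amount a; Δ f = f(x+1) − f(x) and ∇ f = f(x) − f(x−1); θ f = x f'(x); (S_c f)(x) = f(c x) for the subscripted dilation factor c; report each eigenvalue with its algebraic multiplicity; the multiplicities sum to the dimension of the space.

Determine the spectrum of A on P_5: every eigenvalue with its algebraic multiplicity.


image of 1: 0
image of x: 4
image of x^2: 5x + 2
image of x^3: (39/4)x^2 + (33/2)x - 2
image of x^4: (23/2)x^3 + (81/2)x^2 - 26x + 14
image of x^5: (245/16)x^4 + (365/4)x^3 - (175/2)x^2 + (195/2)x - 26
the matrix is upper triangular; its diagonal is (0, 0, 0, 0, 0, 0)
for a triangular matrix the eigenvalues are the diagonal entries, with algebraic multiplicity their repetition count

λ = 0 (multiplicity 6)


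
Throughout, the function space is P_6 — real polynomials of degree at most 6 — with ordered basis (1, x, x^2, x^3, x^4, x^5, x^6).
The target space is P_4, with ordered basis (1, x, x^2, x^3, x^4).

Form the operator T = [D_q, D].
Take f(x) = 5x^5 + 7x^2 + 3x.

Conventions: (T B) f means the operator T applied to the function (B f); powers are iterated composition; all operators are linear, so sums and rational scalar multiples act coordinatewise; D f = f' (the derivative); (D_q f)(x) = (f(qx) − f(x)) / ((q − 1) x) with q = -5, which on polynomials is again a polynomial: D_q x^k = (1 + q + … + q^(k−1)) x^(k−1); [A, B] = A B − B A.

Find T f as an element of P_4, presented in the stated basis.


the result is g(x) = -13020x^3 + 42

D f = 25x^4 + 14x + 3
D_q D f = -2600x^3 + 14
D_q f = 2605x^4 - 28x + 3
D D_q f = 10420x^3 - 28
[D_q, D] f = -13020x^3 + 42


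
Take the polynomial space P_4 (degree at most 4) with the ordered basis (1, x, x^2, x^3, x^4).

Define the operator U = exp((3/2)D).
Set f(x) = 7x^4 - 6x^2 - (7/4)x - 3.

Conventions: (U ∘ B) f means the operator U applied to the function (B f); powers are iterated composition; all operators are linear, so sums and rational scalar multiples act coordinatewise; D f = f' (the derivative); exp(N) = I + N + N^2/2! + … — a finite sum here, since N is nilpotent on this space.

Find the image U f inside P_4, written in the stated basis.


the image equals g(x) = 7x^4 + 42x^3 + (177/2)x^2 + (299/4)x + 261/16

order-1 term: 42x^3 - 18x - 21/8
order-2 term: (189/2)x^2 - 27/2
order-3 term: (189/2)x
order-4 term: 567/16
the series for exp((3/2)D) f terminates at order 4
exp((3/2)D) f = 7x^4 + 42x^3 + (177/2)x^2 + (299/4)x + 261/16


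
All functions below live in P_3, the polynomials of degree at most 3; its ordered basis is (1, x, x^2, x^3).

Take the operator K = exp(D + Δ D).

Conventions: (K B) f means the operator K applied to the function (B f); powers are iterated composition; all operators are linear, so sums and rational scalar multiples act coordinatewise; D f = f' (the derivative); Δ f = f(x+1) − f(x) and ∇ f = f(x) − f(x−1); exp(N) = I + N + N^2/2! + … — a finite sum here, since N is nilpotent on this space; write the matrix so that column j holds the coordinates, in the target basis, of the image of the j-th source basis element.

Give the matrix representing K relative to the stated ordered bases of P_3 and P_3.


image of 1: 1
image of x: x + 1
image of x^2: x^2 + 2x + 3
image of x^3: x^3 + 3x^2 + 9x + 10
each image's coordinates form column j of the matrix

the matrix is [[1, 1, 3, 10]; [0, 1, 2, 9]; [0, 0, 1, 3]; [0, 0, 0, 1]] (rows listed top to bottom)


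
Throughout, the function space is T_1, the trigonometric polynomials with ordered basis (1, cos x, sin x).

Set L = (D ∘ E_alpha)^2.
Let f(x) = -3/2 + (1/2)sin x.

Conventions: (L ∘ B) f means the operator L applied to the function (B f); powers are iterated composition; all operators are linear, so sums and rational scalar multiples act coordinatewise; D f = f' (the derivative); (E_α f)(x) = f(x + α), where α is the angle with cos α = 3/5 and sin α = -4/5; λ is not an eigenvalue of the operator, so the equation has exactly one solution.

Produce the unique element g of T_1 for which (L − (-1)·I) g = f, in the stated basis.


write g with unknown coordinates in the stated basis and equate coefficients in (L − (-1)·I) g = f
solving from the highest basis element down gives g = -3/2 - (3/16)cos x + (1/4)sin x
check: L g = (3/16)cos x + (1/4)sin x
so L g − (-1)·g = -3/2 + (1/2)sin x = f ✓

g(x) = -3/2 - (3/16)cos x + (1/4)sin x


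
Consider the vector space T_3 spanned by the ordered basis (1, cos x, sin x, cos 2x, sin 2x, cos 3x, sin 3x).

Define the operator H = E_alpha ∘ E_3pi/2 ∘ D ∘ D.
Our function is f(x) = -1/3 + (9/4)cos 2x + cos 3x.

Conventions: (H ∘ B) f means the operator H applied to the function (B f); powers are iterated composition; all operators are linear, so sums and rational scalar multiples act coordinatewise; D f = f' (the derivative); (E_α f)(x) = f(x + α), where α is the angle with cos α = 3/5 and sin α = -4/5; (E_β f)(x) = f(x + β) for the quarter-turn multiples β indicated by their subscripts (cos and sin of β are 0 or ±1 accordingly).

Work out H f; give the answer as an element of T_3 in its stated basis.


D f = -(9/2)sin 2x - 3sin 3x
D D f = -9cos 2x - 9cos 3x
E_3pi/2 D D f = 9cos 2x + 9sin 3x
E_alpha E_3pi/2 D D f = -(63/25)cos 2x + (216/25)sin 2x - (396/125)cos 3x - (1053/125)sin 3x

the image equals g(x) = -(63/25)cos 2x + (216/25)sin 2x - (396/125)cos 3x - (1053/125)sin 3x


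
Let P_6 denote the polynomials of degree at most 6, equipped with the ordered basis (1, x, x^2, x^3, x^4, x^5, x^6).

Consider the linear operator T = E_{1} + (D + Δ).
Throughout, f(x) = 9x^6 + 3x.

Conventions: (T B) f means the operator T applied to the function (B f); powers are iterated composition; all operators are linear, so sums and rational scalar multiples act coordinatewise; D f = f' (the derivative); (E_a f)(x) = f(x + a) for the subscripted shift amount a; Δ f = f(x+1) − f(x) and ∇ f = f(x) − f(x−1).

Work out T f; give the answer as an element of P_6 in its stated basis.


E_{1} f = 9x^6 + 54x^5 + 135x^4 + 180x^3 + 135x^2 + 57x + 12
D f = 54x^5 + 3
Δ f = 54x^5 + 135x^4 + 180x^3 + 135x^2 + 54x + 12
(D + Δ) f = 108x^5 + 135x^4 + 180x^3 + 135x^2 + 54x + 15
(E_{1} + (D + Δ)) f = 9x^6 + 162x^5 + 270x^4 + 360x^3 + 270x^2 + 111x + 27

g(x) = 9x^6 + 162x^5 + 270x^4 + 360x^3 + 270x^2 + 111x + 27


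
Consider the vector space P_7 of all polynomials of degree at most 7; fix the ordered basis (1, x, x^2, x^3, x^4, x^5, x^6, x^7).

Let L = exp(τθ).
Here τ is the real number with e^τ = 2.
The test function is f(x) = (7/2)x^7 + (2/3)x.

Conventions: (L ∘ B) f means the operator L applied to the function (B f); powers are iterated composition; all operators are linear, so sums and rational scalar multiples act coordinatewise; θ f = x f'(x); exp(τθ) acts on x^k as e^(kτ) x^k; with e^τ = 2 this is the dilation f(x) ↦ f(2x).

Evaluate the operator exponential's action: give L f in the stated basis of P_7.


exp(τθ) x^k = e^(kτ) x^k; with e^τ = 2 this sends x^k to 2^k x^k
x ↦ 2 x
x^7 ↦ 128 x^7
applying this coordinatewise to f: exp(τθ) f = 448x^7 + (4/3)x

the image equals g(x) = 448x^7 + (4/3)x


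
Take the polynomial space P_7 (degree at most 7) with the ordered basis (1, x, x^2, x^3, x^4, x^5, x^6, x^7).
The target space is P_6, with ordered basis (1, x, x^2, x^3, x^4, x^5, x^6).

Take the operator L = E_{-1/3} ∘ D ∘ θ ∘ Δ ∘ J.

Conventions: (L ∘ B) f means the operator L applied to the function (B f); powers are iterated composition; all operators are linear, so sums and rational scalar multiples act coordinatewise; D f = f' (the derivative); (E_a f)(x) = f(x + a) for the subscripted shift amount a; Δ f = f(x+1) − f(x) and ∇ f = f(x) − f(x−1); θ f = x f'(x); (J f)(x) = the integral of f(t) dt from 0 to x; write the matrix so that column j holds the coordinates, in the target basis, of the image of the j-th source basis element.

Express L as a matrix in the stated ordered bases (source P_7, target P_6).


image of 1: 0
image of x: 1
image of x^2: 4x - 1/3
image of x^3: 9x^2
image of x^4: 16x^3 + 2x^2 + (4/3)x - 7/27
image of x^5: 25x^4 + (20/3)x^3 + (20/3)x^2 - (10/27)x - 14/81
image of x^6: 36x^5 + 15x^4 + 20x^3 + (5/3)x^2 - (2/9)x - 5/27
image of x^7: 49x^6 + 28x^5 + (140/3)x^4 + (280/27)x^3 + (56/27)x^2 - (56/81)x - 104/729
each image's coordinates form column j of the matrix

the matrix is [[0, 1, -1/3, 0, -7/27, -14/81, -5/27, -104/729]; [0, 0, 4, 0, 4/3, -10/27, -2/9, -56/81]; [0, 0, 0, 9, 2, 20/3, 5/3, 56/27]; [0, 0, 0, 0, 16, 20/3, 20, 280/27]; [0, 0, 0, 0, 0, 25, 15, 140/3]; [0, 0, 0, 0, 0, 0, 36, 28]; [0, 0, 0, 0, 0, 0, 0, 49]] (rows listed top to bottom)


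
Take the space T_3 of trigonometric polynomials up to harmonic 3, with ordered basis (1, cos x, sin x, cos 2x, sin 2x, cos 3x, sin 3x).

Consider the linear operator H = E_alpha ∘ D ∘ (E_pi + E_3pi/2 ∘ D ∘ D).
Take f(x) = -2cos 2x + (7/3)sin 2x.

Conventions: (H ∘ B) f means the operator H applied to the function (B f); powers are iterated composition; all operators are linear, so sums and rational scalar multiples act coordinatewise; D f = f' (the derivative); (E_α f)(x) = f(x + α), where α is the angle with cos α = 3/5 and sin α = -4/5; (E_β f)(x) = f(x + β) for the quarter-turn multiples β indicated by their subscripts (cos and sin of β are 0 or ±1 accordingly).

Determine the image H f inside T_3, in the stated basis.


E_pi f = -2cos 2x + (7/3)sin 2x
D f = (14/3)cos 2x + 4sin 2x
D D f = 8cos 2x - (28/3)sin 2x
E_3pi/2 D D f = -8cos 2x + (28/3)sin 2x
(E_pi + E_3pi/2 ∘ D ∘ D) f = -10cos 2x + (35/3)sin 2x
D (E_pi + E_3pi/2 ∘ D ∘ D) f = (70/3)cos 2x + 20sin 2x
E_alpha D (E_pi + E_3pi/2 ∘ D ∘ D) f = -(386/15)cos 2x + (84/5)sin 2x

the image equals g(x) = -(386/15)cos 2x + (84/5)sin 2x


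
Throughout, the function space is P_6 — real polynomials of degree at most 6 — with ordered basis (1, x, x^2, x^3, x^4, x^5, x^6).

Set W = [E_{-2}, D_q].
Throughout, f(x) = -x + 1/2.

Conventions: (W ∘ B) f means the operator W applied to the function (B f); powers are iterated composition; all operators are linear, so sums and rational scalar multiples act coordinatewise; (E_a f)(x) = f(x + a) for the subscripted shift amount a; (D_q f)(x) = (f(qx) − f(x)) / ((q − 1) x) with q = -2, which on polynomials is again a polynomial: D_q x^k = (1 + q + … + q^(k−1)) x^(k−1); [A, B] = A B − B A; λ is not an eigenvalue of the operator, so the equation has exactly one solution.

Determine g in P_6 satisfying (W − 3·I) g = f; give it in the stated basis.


write g with unknown coordinates in the stated basis and equate coefficients in (W − 3·I) g = f
solving from the highest basis element down gives g = (1/3)x - 1/6
check: W g = 0
so W g − 3·g = -x + 1/2 = f ✓

the image equals g(x) = (1/3)x - 1/6


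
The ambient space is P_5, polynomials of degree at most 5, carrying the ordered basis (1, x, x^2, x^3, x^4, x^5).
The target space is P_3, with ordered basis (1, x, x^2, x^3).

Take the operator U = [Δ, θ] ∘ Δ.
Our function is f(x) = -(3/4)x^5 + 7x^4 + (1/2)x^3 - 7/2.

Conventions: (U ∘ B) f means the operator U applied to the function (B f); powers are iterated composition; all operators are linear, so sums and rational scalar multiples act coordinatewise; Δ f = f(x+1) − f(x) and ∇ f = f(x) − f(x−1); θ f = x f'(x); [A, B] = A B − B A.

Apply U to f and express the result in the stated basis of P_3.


g(x) = -15x^3 + (33/2)x^2 + 150x + 577/4

Δ f = -(15/4)x^4 + (41/2)x^3 + 36x^2 + (103/4)x + 27/4
θ Δ f = -15x^4 + (123/2)x^3 + 72x^2 + (103/4)x
Δ θ Δ f = -60x^3 + (189/2)x^2 + (537/2)x + 577/4
Δ Δ f = -15x^3 + 39x^2 + (237/2)x + 157/2
θ Δ Δ f = -45x^3 + 78x^2 + (237/2)x
[Δ, θ] Δ f = -15x^3 + (33/2)x^2 + 150x + 577/4


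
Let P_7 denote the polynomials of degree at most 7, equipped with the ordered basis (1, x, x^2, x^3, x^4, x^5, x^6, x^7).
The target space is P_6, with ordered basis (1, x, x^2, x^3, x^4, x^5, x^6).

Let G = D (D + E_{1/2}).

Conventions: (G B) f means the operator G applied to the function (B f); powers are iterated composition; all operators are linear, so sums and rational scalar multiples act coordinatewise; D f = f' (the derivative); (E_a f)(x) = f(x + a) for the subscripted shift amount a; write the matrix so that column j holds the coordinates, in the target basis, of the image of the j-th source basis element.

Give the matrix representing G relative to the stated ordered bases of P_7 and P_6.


the matrix is [[0, 1, 3, 3/4, 1/2, 5/16, 3/16, 7/64]; [0, 0, 2, 9, 3, 5/2, 15/8, 21/16]; [0, 0, 0, 3, 18, 15/2, 15/2, 105/16]; [0, 0, 0, 0, 4, 30, 15, 35/2]; [0, 0, 0, 0, 0, 5, 45, 105/4]; [0, 0, 0, 0, 0, 0, 6, 63]; [0, 0, 0, 0, 0, 0, 0, 7]] (rows listed top to bottom)

image of 1: 0
image of x: 1
image of x^2: 2x + 3
image of x^3: 3x^2 + 9x + 3/4
image of x^4: 4x^3 + 18x^2 + 3x + 1/2
image of x^5: 5x^4 + 30x^3 + (15/2)x^2 + (5/2)x + 5/16
image of x^6: 6x^5 + 45x^4 + 15x^3 + (15/2)x^2 + (15/8)x + 3/16
image of x^7: 7x^6 + 63x^5 + (105/4)x^4 + (35/2)x^3 + (105/16)x^2 + (21/16)x + 7/64
each image's coordinates form column j of the matrix


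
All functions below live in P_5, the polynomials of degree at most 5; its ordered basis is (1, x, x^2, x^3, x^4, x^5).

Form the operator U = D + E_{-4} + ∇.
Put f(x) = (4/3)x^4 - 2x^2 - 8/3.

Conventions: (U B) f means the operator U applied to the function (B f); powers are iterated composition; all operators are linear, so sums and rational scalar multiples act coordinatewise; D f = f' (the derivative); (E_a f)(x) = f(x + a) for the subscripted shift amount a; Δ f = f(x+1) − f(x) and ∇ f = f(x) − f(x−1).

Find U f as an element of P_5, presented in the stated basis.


D f = (16/3)x^3 - 4x
E_{-4} f = (4/3)x^4 - (64/3)x^3 + 126x^2 - (976/3)x + 920/3
∇ f = (16/3)x^3 - 8x^2 + (4/3)x + 2/3
(D + E_{-4} + ∇) f = (4/3)x^4 - (32/3)x^3 + 118x^2 - 328x + 922/3

the result is g(x) = (4/3)x^4 - (32/3)x^3 + 118x^2 - 328x + 922/3


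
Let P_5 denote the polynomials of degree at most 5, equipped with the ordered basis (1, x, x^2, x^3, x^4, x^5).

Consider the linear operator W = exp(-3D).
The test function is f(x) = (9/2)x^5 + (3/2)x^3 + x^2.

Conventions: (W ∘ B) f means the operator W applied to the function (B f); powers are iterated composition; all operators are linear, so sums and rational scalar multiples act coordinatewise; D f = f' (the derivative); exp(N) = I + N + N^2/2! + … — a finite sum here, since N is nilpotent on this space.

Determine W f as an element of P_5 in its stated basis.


order-1 term: -(135/2)x^4 - (27/2)x^2 - 6x
order-2 term: 405x^3 + (81/2)x + 9
order-3 term: -1215x^2 - 81/2
order-4 term: (3645/2)x
order-5 term: -2187/2
the series for exp(-3D) f terminates at order 5
exp(-3D) f = (9/2)x^5 - (135/2)x^4 + (813/2)x^3 - (2455/2)x^2 + 1857x - 1125

the result is g(x) = (9/2)x^5 - (135/2)x^4 + (813/2)x^3 - (2455/2)x^2 + 1857x - 1125


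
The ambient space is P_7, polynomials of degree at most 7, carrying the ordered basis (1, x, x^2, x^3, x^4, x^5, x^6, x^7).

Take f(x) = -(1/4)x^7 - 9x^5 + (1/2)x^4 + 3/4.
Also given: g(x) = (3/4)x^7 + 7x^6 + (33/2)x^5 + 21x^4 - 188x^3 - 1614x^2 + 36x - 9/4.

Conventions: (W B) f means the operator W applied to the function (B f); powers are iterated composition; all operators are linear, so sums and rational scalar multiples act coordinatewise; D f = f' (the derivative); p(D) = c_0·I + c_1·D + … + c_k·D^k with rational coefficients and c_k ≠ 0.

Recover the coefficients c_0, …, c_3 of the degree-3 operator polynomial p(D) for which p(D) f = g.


D^0 f = -(1/4)x^7 - 9x^5 + (1/2)x^4 + 3/4
D^1 f = -(7/4)x^6 - 45x^4 + 2x^3
D^2 f = -(21/2)x^5 - 180x^3 + 6x^2
D^3 f = -(105/2)x^4 - 540x^2 + 12x
matching coefficients of g against c_0 f + c_1 Df + … from the top degree down determines the c_i
solution: c_0 = -3, c_1 = -4, c_2 = 1, c_3 = 3

c_0 = -3, c_1 = -4, c_2 = 1, c_3 = 3


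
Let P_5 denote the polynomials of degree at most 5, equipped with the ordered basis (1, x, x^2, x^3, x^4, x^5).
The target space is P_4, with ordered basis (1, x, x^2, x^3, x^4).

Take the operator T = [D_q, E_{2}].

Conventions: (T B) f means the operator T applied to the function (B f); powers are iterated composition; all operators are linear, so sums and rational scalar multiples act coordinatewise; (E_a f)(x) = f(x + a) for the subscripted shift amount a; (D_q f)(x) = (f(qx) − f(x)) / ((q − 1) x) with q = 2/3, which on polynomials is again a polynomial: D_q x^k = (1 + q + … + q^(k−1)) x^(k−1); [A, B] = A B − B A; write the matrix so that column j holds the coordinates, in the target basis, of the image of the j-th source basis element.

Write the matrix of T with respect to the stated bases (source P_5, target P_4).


the matrix is [[0, 0, 2/3, 32/9, 344/27, 3104/81]; [0, 0, 0, 14/9, 100/9, 4048/81]; [0, 0, 0, 0, 22/9, 592/27]; [0, 0, 0, 0, 0, 262/81]; [0, 0, 0, 0, 0, 0]] (rows listed top to bottom)

image of 1: 0
image of x: 0
image of x^2: 2/3
image of x^3: (14/9)x + 32/9
image of x^4: (22/9)x^2 + (100/9)x + 344/27
image of x^5: (262/81)x^3 + (592/27)x^2 + (4048/81)x + 3104/81
each image's coordinates form column j of the matrix


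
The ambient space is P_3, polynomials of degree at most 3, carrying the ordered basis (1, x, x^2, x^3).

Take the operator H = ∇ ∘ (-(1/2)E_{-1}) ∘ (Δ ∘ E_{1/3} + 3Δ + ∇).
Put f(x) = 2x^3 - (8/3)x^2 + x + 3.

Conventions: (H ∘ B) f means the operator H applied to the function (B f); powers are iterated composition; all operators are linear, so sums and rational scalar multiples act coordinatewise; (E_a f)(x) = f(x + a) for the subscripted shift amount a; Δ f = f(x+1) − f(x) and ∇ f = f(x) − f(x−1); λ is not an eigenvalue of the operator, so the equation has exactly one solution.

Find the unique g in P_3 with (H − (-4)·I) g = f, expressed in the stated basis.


write g with unknown coordinates in the stated basis and equate coefficients in (H − (-4)·I) g = f
solving from the highest basis element down gives g = (1/2)x^3 - (2/3)x^2 + (17/8)x - 53/24
check: H g = -(15/2)x + 71/6
so H g − (-4)·g = 2x^3 - (8/3)x^2 + x + 3 = f ✓

the result is g(x) = (1/2)x^3 - (2/3)x^2 + (17/8)x - 53/24


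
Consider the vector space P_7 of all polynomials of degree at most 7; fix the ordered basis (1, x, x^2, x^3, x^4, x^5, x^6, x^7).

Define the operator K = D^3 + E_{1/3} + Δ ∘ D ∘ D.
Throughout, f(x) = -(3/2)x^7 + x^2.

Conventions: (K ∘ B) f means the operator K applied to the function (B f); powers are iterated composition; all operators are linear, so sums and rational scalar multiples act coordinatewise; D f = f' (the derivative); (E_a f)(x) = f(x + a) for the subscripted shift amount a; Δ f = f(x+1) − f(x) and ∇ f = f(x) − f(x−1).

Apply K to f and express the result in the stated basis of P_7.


the image equals g(x) = -(3/2)x^7 - (7/2)x^6 - (7/2)x^5 - (11375/18)x^4 - (34055/54)x^3 - (33973/54)x^2 - (152773/486)x - 91693/1458

D f = -(21/2)x^6 + 2x
D D f = -63x^5 + 2
D D D f = -315x^4
E_{1/3} f = -(3/2)x^7 - (7/2)x^6 - (7/2)x^5 - (35/18)x^4 - (35/54)x^3 + (47/54)x^2 + (317/486)x + 161/1458
D f = -(21/2)x^6 + 2x
D D f = -63x^5 + 2
Δ D D f = -315x^4 - 630x^3 - 630x^2 - 315x - 63
(D^3 + E_{1/3} + Δ ∘ D ∘ D) f = -(3/2)x^7 - (7/2)x^6 - (7/2)x^5 - (11375/18)x^4 - (34055/54)x^3 - (33973/54)x^2 - (152773/486)x - 91693/1458


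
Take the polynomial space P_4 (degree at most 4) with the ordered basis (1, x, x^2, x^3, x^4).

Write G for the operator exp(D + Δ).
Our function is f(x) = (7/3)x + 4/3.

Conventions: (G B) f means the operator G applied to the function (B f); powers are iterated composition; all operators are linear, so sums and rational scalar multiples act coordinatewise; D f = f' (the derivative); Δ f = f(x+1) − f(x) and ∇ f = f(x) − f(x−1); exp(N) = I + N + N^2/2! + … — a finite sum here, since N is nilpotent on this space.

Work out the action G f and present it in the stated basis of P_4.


order-1 term: 14/3
the series for exp(D + Δ) f terminates at order 1
exp(D + Δ) f = (7/3)x + 6

the result is g(x) = (7/3)x + 6


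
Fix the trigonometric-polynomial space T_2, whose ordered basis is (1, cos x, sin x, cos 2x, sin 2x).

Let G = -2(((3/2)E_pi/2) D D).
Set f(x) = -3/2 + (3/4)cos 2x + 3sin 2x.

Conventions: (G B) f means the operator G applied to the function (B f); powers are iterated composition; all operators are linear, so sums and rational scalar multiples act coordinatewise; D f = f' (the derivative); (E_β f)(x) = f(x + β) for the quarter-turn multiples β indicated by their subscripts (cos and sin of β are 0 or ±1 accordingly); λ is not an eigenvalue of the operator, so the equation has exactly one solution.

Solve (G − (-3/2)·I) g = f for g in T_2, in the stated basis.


write g with unknown coordinates in the stated basis and equate coefficients in (G − (-3/2)·I) g = f
solving from the highest basis element down gives g = -1 - (1/14)cos 2x - (2/7)sin 2x
check: G g = (6/7)cos 2x + (24/7)sin 2x
so G g − (-3/2)·g = -3/2 + (3/4)cos 2x + 3sin 2x = f ✓

g(x) = -1 - (1/14)cos 2x - (2/7)sin 2x


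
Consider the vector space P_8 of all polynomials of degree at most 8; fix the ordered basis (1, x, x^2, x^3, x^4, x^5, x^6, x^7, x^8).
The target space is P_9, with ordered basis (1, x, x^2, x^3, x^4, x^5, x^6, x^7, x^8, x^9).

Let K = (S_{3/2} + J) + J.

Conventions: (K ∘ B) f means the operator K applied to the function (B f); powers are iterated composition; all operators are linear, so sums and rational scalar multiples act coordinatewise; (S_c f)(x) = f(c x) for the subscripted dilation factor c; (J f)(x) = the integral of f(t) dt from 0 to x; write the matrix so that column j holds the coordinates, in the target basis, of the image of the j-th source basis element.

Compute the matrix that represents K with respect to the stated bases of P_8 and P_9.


image of 1: 2x + 1
image of x: x^2 + (3/2)x
image of x^2: (2/3)x^3 + (9/4)x^2
image of x^3: (1/2)x^4 + (27/8)x^3
image of x^4: (2/5)x^5 + (81/16)x^4
image of x^5: (1/3)x^6 + (243/32)x^5
image of x^6: (2/7)x^7 + (729/64)x^6
image of x^7: (1/4)x^8 + (2187/128)x^7
image of x^8: (2/9)x^9 + (6561/256)x^8
each image's coordinates form column j of the matrix

the matrix is [[1, 0, 0, 0, 0, 0, 0, 0, 0]; [2, 3/2, 0, 0, 0, 0, 0, 0, 0]; [0, 1, 9/4, 0, 0, 0, 0, 0, 0]; [0, 0, 2/3, 27/8, 0, 0, 0, 0, 0]; [0, 0, 0, 1/2, 81/16, 0, 0, 0, 0]; [0, 0, 0, 0, 2/5, 243/32, 0, 0, 0]; [0, 0, 0, 0, 0, 1/3, 729/64, 0, 0]; [0, 0, 0, 0, 0, 0, 2/7, 2187/128, 0]; [0, 0, 0, 0, 0, 0, 0, 1/4, 6561/256]; [0, 0, 0, 0, 0, 0, 0, 0, 2/9]] (rows listed top to bottom)


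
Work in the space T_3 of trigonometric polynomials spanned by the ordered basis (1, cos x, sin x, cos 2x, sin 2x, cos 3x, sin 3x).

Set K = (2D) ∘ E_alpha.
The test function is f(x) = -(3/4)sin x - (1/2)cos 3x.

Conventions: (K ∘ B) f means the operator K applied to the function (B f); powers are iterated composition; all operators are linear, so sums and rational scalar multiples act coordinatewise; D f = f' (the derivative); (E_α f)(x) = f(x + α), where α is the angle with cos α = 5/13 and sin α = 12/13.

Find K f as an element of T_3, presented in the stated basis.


E_alpha f = -(9/13)cos x - (15/52)sin x + (2035/4394)cos 3x - (414/2197)sin 3x
D E_alpha f = -(15/52)cos x + (9/13)sin x - (1242/2197)cos 3x - (6105/4394)sin 3x
(2D) E_alpha f = -(15/26)cos x + (18/13)sin x - (2484/2197)cos 3x - (6105/2197)sin 3x

the image equals g(x) = -(15/26)cos x + (18/13)sin x - (2484/2197)cos 3x - (6105/2197)sin 3x


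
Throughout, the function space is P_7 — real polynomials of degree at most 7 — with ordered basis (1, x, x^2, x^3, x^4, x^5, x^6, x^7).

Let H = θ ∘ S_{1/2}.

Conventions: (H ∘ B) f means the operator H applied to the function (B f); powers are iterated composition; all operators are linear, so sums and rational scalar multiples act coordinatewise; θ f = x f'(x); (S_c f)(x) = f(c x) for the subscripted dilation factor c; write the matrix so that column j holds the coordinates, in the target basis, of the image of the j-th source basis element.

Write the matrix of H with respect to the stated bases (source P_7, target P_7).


image of 1: 0
image of x: (1/2)x
image of x^2: (1/2)x^2
image of x^3: (3/8)x^3
image of x^4: (1/4)x^4
image of x^5: (5/32)x^5
image of x^6: (3/32)x^6
image of x^7: (7/128)x^7
each image's coordinates form column j of the matrix

the matrix is [[0, 0, 0, 0, 0, 0, 0, 0]; [0, 1/2, 0, 0, 0, 0, 0, 0]; [0, 0, 1/2, 0, 0, 0, 0, 0]; [0, 0, 0, 3/8, 0, 0, 0, 0]; [0, 0, 0, 0, 1/4, 0, 0, 0]; [0, 0, 0, 0, 0, 5/32, 0, 0]; [0, 0, 0, 0, 0, 0, 3/32, 0]; [0, 0, 0, 0, 0, 0, 0, 7/128]] (rows listed top to bottom)


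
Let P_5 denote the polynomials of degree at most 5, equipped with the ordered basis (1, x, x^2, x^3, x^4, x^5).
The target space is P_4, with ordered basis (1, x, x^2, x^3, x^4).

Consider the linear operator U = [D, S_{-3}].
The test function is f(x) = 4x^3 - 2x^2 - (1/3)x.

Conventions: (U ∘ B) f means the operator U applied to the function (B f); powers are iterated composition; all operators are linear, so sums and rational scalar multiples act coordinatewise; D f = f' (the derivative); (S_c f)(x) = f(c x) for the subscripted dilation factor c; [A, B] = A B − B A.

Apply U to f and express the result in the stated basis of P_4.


the image equals g(x) = -432x^2 - 48x + 4/3

S_{-3} f = -108x^3 - 18x^2 + x
D S_{-3} f = -324x^2 - 36x + 1
D f = 12x^2 - 4x - 1/3
S_{-3} D f = 108x^2 + 12x - 1/3
[D, S_{-3}] f = -432x^2 - 48x + 4/3


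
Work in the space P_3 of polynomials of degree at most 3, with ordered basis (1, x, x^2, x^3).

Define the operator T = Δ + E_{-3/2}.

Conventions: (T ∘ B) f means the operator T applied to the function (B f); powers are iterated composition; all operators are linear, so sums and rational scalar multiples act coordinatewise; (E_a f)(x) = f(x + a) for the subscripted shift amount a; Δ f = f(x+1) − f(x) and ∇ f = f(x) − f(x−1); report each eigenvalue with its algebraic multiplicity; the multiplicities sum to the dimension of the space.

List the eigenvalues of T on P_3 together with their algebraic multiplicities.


image of 1: 1
image of x: x - 1/2
image of x^2: x^2 - x + 13/4
image of x^3: x^3 - (3/2)x^2 + (39/4)x - 19/8
the matrix is upper triangular; its diagonal is (1, 1, 1, 1)
for a triangular matrix the eigenvalues are the diagonal entries, with algebraic multiplicity their repetition count

λ = 1 (multiplicity 4)


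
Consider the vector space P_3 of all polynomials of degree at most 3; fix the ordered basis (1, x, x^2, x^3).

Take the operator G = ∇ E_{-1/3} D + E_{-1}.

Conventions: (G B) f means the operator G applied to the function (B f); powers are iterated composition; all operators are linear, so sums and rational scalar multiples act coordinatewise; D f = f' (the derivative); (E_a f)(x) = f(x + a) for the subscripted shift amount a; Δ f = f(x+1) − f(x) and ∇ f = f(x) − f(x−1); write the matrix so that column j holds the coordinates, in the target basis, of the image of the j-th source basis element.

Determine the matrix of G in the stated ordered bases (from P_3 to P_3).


image of 1: 1
image of x: x - 1
image of x^2: x^2 - 2x + 3
image of x^3: x^3 - 3x^2 + 9x - 6
each image's coordinates form column j of the matrix

the matrix is [[1, -1, 3, -6]; [0, 1, -2, 9]; [0, 0, 1, -3]; [0, 0, 0, 1]] (rows listed top to bottom)


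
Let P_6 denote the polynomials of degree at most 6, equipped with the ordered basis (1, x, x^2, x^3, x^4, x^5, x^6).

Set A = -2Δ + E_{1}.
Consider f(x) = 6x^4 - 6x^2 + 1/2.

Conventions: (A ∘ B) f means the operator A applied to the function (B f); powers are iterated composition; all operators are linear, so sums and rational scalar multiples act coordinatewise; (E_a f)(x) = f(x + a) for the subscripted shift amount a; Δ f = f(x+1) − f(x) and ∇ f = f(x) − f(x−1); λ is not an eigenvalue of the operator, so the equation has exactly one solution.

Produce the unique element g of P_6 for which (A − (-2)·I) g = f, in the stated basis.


write g with unknown coordinates in the stated basis and equate coefficients in (A − (-2)·I) g = f
solving from the highest basis element down gives g = 2x^4 + (8/3)x^3 + (14/3)x^2 + (76/9)x + 329/54
check: A g = 2x^4 - (16/3)x^3 - (46/3)x^2 - (152/9)x - 631/54
so A g − (-2)·g = 6x^4 - 6x^2 + 1/2 = f ✓

the image equals g(x) = 2x^4 + (8/3)x^3 + (14/3)x^2 + (76/9)x + 329/54
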